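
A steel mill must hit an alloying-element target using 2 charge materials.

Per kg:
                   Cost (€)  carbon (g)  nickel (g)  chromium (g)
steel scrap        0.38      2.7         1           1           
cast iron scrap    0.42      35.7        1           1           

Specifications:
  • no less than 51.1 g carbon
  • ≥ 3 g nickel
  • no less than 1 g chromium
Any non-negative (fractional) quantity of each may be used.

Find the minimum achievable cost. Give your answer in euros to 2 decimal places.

€1.19

Treat it as an LP. Let x1 = kg of steel scrap, x2 = kg of cast iron scrap.
min 0.38x1 + 0.42x2 subject to:
  2.7x1 + 35.7x2 ≥ 51.1   (carbon)
  1x1 + 1x2 ≥ 3   (nickel)
  1x1 + 1x2 ≥ 1   (chromium)
  x1, x2 ≥ 0.
Both inputs are positive at the optimum. The carbon and nickel requirements are met with equality.
Optimal quantities: steel scrap = 1.697 kg, cast iron scrap = 1.303 kg.
Cost = 0.38·1.697 + 0.42·1.303 = 1.1921.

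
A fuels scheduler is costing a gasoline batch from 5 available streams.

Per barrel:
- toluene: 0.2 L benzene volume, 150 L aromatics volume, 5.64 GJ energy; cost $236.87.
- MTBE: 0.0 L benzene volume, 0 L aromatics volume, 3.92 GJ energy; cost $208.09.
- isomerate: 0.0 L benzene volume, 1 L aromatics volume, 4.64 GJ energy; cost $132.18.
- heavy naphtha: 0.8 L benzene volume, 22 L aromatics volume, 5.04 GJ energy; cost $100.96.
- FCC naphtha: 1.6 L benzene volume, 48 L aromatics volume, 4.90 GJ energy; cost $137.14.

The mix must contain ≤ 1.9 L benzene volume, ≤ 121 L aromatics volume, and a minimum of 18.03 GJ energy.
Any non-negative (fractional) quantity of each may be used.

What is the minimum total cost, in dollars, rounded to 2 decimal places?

$412.41

This is a linear program. Let x1 = barrels of toluene, x2 = barrels of MTBE, x3 = barrels of isomerate, x4 = barrels of heavy naphtha, x5 = barrels of FCC naphtha.
min 236.87x1 + 208.09x2 + 132.18x3 + 100.96x4 + 137.14x5 subject to:
  0.2x1 + 0.8x4 + 1.6x5 ≤ 1.9   (benzene volume)
  150x1 + 1x3 + 22x4 + 48x5 ≤ 121   (aromatics volume)
  5.64x1 + 3.92x2 + 4.64x3 + 5.04x4 + 4.9x5 ≥ 18.03   (energy)
  x1, x2, x3, x4, x5 ≥ 0.
At the optimum only isomerate, heavy naphtha are positive (toluene, MTBE, FCC naphtha = 0). There the benzene volume and energy constraints are tight.
So isomerate = 1.306 barrels, heavy naphtha = 2.375 barrels.
Objective = 132.18·1.306 + 100.96·2.375 = 412.4071.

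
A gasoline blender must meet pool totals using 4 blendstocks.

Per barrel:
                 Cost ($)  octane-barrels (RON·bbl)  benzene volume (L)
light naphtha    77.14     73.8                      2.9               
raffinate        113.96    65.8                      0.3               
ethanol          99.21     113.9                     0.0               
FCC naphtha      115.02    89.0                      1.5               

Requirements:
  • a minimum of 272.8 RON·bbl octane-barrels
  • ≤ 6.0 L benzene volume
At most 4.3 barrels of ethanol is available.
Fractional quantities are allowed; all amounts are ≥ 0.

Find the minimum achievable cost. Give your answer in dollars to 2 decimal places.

$237.62

Set it up as a linear program. Let x1 = barrels of light naphtha, x2 = barrels of raffinate, x3 = barrels of ethanol, x4 = barrels of FCC naphtha.
Minimise 77.14x1 + 113.96x2 + 99.21x3 + 115.02x4 with:
  73.8x1 + 65.8x2 + 113.9x3 + 89x4 ≥ 272.8   (octane-barrels)
  2.9x1 + 0.3x2 + 1.5x4 ≤ 6   (benzene volume)
  x3 ≤ 4.3
  x1, x2, x3, x4 ≥ 0.
The cheapest feasible vertex uses only ethanol; light naphtha, raffinate, FCC naphtha are not used. There the octane-barrels constraint is tight.
So ethanol = 2.3951 barrels.
Cost = 99.21·2.3951 = 237.6179.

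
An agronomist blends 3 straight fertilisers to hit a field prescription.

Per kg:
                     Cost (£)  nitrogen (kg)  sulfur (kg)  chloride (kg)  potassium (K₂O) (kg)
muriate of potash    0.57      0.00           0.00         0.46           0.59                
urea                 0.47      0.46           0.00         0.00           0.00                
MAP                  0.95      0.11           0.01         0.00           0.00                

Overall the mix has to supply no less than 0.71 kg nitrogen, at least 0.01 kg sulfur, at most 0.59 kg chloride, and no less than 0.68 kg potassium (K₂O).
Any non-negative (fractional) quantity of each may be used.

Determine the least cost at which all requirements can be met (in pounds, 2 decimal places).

Let x1 = kg of muriate of potash, x2 = kg of urea, x3 = kg of MAP.
Minimize 0.57x1 + 0.47x2 + 0.95x3 with:
  0.46x2 + 0.11x3 ≥ 0.71   (nitrogen)
  0.01x3 ≥ 0.01   (sulfur)
  0.46x1 ≤ 0.59   (chloride)
  0.59x1 ≥ 0.68   (potassium (K₂O))
  x1, x2, x3 ≥ 0.
The optimal mix uses every input. Binding constraints: nitrogen, sulfur, potassium (K₂O).
That vertex is x1 = 1.153, x2 = 1.304, x3 = 1.
Hence cost = 0.57·1.153 + 0.47·1.304 + 0.95·1 = £2.2201.

£2.22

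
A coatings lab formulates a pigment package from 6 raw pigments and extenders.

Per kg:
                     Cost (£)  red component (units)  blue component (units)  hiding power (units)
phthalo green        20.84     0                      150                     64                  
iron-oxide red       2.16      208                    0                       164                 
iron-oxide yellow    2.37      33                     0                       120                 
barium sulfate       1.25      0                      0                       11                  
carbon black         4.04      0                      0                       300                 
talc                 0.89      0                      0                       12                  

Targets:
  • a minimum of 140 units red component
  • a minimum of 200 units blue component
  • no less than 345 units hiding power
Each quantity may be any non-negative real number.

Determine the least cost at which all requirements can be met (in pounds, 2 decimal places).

Set it up as a linear program. Let x1 = kg of phthalo green, x2 = kg of iron-oxide red, x3 = kg of iron-oxide yellow, x4 = kg of barium sulfate, x5 = kg of carbon black, x6 = kg of talc.
Minimize 20.84x1 + 2.16x2 + 2.37x3 + 1.25x4 + 4.04x5 + 0.89x6 with:
  208x2 + 33x3 ≥ 140   (red component)
  150x1 ≥ 200   (blue component)
  64x1 + 164x2 + 120x3 + 11x4 + 300x5 + 12x6 ≥ 345   (hiding power)
  x1, x2, x3, x4, x5, x6 ≥ 0.
The cheapest feasible vertex uses only phthalo green, iron-oxide red; iron-oxide yellow, barium sulfate, carbon black, talc are not used. Binding constraints: blue component and hiding power.
That vertex is x1 = 1.3333, x2 = 1.5833.
Cost = 20.84·1.3333 + 2.16·1.5833 = 31.2059.

£31.21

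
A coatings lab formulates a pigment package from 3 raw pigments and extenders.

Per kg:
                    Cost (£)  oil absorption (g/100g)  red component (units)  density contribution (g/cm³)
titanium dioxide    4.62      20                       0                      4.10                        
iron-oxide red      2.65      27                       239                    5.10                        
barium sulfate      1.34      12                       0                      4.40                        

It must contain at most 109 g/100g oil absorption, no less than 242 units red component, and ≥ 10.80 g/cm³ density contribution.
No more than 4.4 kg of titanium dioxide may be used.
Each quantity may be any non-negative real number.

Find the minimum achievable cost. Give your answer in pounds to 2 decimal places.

Treat it as an LP. Let x1 = kg of titanium dioxide, x2 = kg of iron-oxide red, x3 = kg of barium sulfate.
Minimize 4.62x1 + 2.65x2 + 1.34x3 with:
  20x1 + 27x2 + 12x3 ≤ 109   (oil absorption)
  239x2 ≥ 242   (red component)
  4.1x1 + 5.1x2 + 4.4x3 ≥ 10.8   (density contribution)
  x1 ≤ 4.4
  x1, x2, x3 ≥ 0.
The optimal basis is {iron-oxide red, barium sulfate}; titanium dioxide drops out. Binding constraints: red component and density contribution.
Solving gives x2 = 1.013, x3 = 1.281.
Cost = 2.65·1.013 + 1.34·1.281 = 4.4010.

£4.40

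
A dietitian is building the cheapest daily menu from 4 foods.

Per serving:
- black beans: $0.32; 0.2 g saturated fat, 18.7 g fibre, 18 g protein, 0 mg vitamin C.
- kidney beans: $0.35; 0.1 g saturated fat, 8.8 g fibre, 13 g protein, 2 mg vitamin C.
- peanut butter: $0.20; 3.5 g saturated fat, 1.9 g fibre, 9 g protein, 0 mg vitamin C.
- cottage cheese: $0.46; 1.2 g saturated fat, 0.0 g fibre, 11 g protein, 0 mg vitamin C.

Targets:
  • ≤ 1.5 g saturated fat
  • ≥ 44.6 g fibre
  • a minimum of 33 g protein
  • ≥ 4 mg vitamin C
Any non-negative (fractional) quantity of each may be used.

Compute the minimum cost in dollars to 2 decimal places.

$1.16

Let x1 = servings of black beans, x2 = servings of kidney beans, x3 = servings of peanut butter, x4 = servings of cottage cheese.
Minimize 0.32x1 + 0.35x2 + 0.2x3 + 0.46x4 s.t.:
  0.2x1 + 0.1x2 + 3.5x3 + 1.2x4 ≤ 1.5   (saturated fat)
  18.7x1 + 8.8x2 + 1.9x3 ≥ 44.6   (fibre)
  18x1 + 13x2 + 9x3 + 11x4 ≥ 33   (protein)
  2x2 ≥ 4   (vitamin C)
  x1, x2, x3, x4 ≥ 0.
At the optimum only black beans, kidney beans are positive (peanut butter, cottage cheese = 0). Binding constraints: fibre and vitamin C.
Optimal quantities: black beans = 1.444 servings, kidney beans = 2 servings.
Objective = 0.32·1.444 + 0.35·2 = 1.1621.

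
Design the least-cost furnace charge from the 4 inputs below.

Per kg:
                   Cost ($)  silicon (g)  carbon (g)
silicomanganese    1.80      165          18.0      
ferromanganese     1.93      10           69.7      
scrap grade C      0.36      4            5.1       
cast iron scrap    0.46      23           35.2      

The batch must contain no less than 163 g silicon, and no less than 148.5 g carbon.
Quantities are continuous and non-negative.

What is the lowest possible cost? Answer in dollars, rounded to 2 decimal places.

Treat it as an LP. Let x1 = kg of silicomanganese, x2 = kg of ferromanganese, x3 = kg of scrap grade C, x4 = kg of cast iron scrap.
Minimise 1.8x1 + 1.93x2 + 0.36x3 + 0.46x4 with:
  165x1 + 10x2 + 4x3 + 23x4 ≥ 163   (silicon)
  18x1 + 69.7x2 + 5.1x3 + 35.2x4 ≥ 148.5   (carbon)
  x1, x2, x3, x4 ≥ 0.
At the optimum only silicomanganese, cast iron scrap are positive (ferromanganese, scrap grade C = 0). The silicon and carbon requirements are met with equality.
Solving gives x1 = 0.4305, x4 = 3.999.
Total cost: 1.8·0.4305 + 0.46·3.999 = 2.6144.

$2.61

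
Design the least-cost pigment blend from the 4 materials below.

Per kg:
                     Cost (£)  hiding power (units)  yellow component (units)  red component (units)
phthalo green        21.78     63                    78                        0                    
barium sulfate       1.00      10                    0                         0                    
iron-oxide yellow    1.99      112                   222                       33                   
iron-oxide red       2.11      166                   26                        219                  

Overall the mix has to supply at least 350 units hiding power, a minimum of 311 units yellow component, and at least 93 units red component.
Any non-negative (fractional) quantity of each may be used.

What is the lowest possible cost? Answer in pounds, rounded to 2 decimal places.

£5.16

Let x1 = kg of phthalo green, x2 = kg of barium sulfate, x3 = kg of iron-oxide yellow, x4 = kg of iron-oxide red.
Minimize 21.78x1 + 1x2 + 1.99x3 + 2.11x4 s.t.:
  63x1 + 10x2 + 112x3 + 166x4 ≥ 350   (hiding power)
  78x1 + 222x3 + 26x4 ≥ 311   (yellow component)
  33x3 + 219x4 ≥ 93   (red component)
  x1, x2, x3, x4 ≥ 0.
At the optimum only iron-oxide yellow, iron-oxide red are positive (phthalo green, barium sulfate = 0). There the hiding power and yellow component constraints are tight.
Solving gives x3 = 1.253, x4 = 1.263.
Objective = 1.99·1.253 + 2.11·1.263 = 5.1584.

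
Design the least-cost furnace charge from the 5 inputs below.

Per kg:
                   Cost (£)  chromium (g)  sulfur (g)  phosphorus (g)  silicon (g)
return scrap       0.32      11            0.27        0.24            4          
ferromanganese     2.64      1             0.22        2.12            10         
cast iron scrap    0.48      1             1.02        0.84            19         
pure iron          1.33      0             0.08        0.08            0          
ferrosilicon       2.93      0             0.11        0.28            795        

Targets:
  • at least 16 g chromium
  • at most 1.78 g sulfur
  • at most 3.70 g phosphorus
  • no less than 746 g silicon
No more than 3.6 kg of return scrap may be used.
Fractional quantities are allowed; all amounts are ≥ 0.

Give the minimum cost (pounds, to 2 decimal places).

£3.19

Let x1 = kg of return scrap, x2 = kg of ferromanganese, x3 = kg of cast iron scrap, x4 = kg of pure iron, x5 = kg of ferrosilicon.
Minimise 0.32x1 + 2.64x2 + 0.48x3 + 1.33x4 + 2.93x5 s.t.:
  11x1 + 1x2 + 1x3 ≥ 16   (chromium)
  0.27x1 + 0.22x2 + 1.02x3 + 0.08x4 + 0.11x5 ≤ 1.78   (sulfur)
  0.24x1 + 2.12x2 + 0.84x3 + 0.08x4 + 0.28x5 ≤ 3.7   (phosphorus)
  4x1 + 10x2 + 19x3 + 795x5 ≥ 746   (silicon)
  x1 ≤ 3.6
  x1, x2, x3, x4, x5 ≥ 0.
At the optimum only return scrap, ferrosilicon are positive (ferromanganese, cast iron scrap, pure iron = 0). The chromium and silicon requirements are met with equality.
So return scrap = 1.455 kg, ferrosilicon = 0.931 kg.
Total cost: 0.32·1.455 + 2.93·0.931 = 3.1934.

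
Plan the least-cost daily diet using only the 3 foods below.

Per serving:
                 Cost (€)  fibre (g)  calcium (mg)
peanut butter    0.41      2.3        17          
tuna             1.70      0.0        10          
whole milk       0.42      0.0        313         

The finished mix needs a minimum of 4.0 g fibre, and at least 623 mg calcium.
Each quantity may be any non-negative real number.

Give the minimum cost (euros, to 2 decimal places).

€1.51

This is a linear program. Let x1 = servings of peanut butter, x2 = servings of tuna, x3 = servings of whole milk.
Minimise 0.41x1 + 1.7x2 + 0.42x3 with:
  2.3x1 ≥ 4   (fibre)
  17x1 + 10x2 + 313x3 ≥ 623   (calcium)
  x1, x2, x3 ≥ 0.
The minimum-cost mix takes nothing from tuna — only peanut butter, whole milk. Binding constraints: fibre and calcium.
Solving gives x1 = 1.739, x3 = 1.896.
Objective = 0.41·1.739 + 0.42·1.896 = 1.5093.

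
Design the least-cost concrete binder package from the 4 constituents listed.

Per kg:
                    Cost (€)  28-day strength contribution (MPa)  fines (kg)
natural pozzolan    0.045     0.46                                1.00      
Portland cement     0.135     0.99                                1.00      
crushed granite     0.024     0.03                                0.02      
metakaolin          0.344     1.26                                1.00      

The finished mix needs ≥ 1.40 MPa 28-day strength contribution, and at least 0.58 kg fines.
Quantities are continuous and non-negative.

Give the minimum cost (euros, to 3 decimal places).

€0.137

Set it up as a linear program. Let x1 = kg of natural pozzolan, x2 = kg of Portland cement, x3 = kg of crushed granite, x4 = kg of metakaolin.
Minimize 0.045x1 + 0.135x2 + 0.024x3 + 0.344x4 with:
  0.46x1 + 0.99x2 + 0.03x3 + 1.26x4 ≥ 1.4   (28-day strength contribution)
  1x1 + 1x2 + 0.02x3 + 1x4 ≥ 0.58   (fines)
  x1, x2, x3, x4 ≥ 0.
The minimum-cost mix takes nothing from Portland cement, crushed granite, metakaolin — only natural pozzolan. The 28-day strength contribution requirement is met with equality.
Solving gives x1 = 3.043.
Objective = 0.045·3.043 = 0.13694.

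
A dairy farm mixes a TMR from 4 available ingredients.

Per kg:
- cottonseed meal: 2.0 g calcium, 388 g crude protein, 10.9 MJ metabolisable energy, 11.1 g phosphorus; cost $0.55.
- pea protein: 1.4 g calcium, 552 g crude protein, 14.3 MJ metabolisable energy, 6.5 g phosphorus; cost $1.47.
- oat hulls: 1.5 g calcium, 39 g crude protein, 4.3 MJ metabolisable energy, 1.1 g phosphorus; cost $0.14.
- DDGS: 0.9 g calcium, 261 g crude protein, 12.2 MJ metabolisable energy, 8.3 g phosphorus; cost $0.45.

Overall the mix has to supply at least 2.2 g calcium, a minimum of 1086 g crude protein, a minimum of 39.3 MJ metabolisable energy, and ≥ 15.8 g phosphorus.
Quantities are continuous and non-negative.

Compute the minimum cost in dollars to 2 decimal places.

$1.68

Let x1 = kg of cottonseed meal, x2 = kg of pea protein, x3 = kg of oat hulls, x4 = kg of DDGS.
min 0.55x1 + 1.47x2 + 0.14x3 + 0.45x4 subject to:
  2x1 + 1.4x2 + 1.5x3 + 0.9x4 ≥ 2.2   (calcium)
  388x1 + 552x2 + 39x3 + 261x4 ≥ 1086   (crude protein)
  10.9x1 + 14.3x2 + 4.3x3 + 12.2x4 ≥ 39.3   (metabolisable energy)
  11.1x1 + 6.5x2 + 1.1x3 + 8.3x4 ≥ 15.8   (phosphorus)
  x1, x2, x3, x4 ≥ 0.
At the optimum only cottonseed meal, DDGS are positive (pea protein, oat hulls = 0). Binding constraints: crude protein and metabolisable energy.
So cottonseed meal = 1.584 kg, DDGS = 1.806 kg.
Total cost: 0.55·1.584 + 0.45·1.806 = 1.6839.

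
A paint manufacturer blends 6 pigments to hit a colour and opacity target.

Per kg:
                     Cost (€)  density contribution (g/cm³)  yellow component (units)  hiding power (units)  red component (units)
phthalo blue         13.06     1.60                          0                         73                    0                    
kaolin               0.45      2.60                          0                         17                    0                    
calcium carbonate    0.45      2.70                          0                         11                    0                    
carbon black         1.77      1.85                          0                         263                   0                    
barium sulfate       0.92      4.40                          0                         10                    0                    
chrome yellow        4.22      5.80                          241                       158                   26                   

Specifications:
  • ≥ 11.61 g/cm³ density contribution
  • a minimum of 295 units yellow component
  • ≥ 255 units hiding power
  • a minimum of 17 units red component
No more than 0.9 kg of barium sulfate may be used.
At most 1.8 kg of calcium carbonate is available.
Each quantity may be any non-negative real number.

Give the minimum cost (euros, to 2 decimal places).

€6.13

Let x1 = kg of phthalo blue, x2 = kg of kaolin, x3 = kg of calcium carbonate, x4 = kg of carbon black, x5 = kg of barium sulfate, x6 = kg of chrome yellow.
min 13.06x1 + 0.45x2 + 0.45x3 + 1.77x4 + 0.92x5 + 4.22x6 with:
  1.6x1 + 2.6x2 + 2.7x3 + 1.85x4 + 4.4x5 + 5.8x6 ≥ 11.61   (density contribution)
  241x6 ≥ 295   (yellow component)
  73x1 + 17x2 + 11x3 + 263x4 + 10x5 + 158x6 ≥ 255   (hiding power)
  26x6 ≥ 17   (red component)
  x5 ≤ 0.9
  x3 ≤ 1.8
  x1, x2, x3, x4, x5, x6 ≥ 0.
The minimum-cost mix takes nothing from phthalo blue, calcium carbonate, barium sulfate — only kaolin, carbon black, chrome yellow. There the density contribution, yellow component, hiding power constraints are tight.
Solving gives x2 = 1.644, x4 = 0.128, x6 = 1.224.
Objective = 0.45·1.644 + 1.77·0.128 + 4.22·1.224 = 6.1316.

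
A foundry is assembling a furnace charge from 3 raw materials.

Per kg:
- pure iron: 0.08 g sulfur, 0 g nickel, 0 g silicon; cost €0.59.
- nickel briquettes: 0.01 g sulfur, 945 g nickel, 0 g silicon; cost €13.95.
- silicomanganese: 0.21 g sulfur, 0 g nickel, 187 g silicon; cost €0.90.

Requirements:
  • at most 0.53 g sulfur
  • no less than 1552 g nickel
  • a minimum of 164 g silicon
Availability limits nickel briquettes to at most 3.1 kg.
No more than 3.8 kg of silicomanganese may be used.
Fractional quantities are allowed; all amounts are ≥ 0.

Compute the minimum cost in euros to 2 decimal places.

€23.70

Treat it as an LP. Let x1 = kg of pure iron, x2 = kg of nickel briquettes, x3 = kg of silicomanganese.
min 0.59x1 + 13.95x2 + 0.9x3 subject to:
  0.08x1 + 0.01x2 + 0.21x3 ≤ 0.53   (sulfur)
  945x2 ≥ 1552   (nickel)
  187x3 ≥ 164   (silicon)
  x2 ≤ 3.1
  x3 ≤ 3.8
  x1, x2, x3 ≥ 0.
The optimal basis is {nickel briquettes, silicomanganese}; pure iron drops out. The nickel and silicon requirements are met with equality.
So nickel briquettes = 1.642 kg, silicomanganese = 0.877 kg.
Objective = 13.95·1.642 + 0.9·0.877 = 23.6952.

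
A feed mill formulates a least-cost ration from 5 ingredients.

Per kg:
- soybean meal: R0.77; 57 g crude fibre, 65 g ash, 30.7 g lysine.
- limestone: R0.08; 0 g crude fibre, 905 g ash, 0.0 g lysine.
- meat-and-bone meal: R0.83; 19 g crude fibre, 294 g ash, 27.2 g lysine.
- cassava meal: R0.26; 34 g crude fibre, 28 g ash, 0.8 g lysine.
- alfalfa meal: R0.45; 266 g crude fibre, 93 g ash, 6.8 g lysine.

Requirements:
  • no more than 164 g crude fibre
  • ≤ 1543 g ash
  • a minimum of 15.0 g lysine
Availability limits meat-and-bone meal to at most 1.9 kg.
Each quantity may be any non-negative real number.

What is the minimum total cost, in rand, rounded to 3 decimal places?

Treat it as an LP. Let x1 = kg of soybean meal, x2 = kg of limestone, x3 = kg of meat-and-bone meal, x4 = kg of cassava meal, x5 = kg of alfalfa meal.
Minimise 0.77x1 + 0.08x2 + 0.83x3 + 0.26x4 + 0.45x5 subject to:
  57x1 + 19x3 + 34x4 + 266x5 ≤ 164   (crude fibre)
  65x1 + 905x2 + 294x3 + 28x4 + 93x5 ≤ 1543   (ash)
  30.7x1 + 27.2x3 + 0.8x4 + 6.8x5 ≥ 15   (lysine)
  x3 ≤ 1.9
  x1, x2, x3, x4, x5 ≥ 0.
At the optimum only soybean meal is positive (limestone, meat-and-bone meal, cassava meal, alfalfa meal = 0). Binding constraint: lysine.
Optimal quantities: soybean meal = 0.4886 kg.
Objective = 0.77·0.4886 = 0.37622.

R0.376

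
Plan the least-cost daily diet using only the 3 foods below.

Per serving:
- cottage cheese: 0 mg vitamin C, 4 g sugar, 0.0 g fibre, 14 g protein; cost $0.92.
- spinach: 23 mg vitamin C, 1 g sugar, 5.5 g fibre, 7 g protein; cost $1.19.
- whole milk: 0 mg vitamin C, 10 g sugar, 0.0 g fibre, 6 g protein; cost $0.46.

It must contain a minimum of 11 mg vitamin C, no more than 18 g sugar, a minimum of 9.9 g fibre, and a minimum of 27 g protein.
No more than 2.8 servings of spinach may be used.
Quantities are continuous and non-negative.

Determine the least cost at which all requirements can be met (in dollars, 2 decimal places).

$3.09

Set it up as a linear program. Let x1 = servings of cottage cheese, x2 = servings of spinach, x3 = servings of whole milk.
Minimize 0.92x1 + 1.19x2 + 0.46x3 s.t.:
  23x2 ≥ 11   (vitamin C)
  4x1 + 1x2 + 10x3 ≤ 18   (sugar)
  5.5x2 ≥ 9.9   (fibre)
  14x1 + 7x2 + 6x3 ≥ 27   (protein)
  x2 ≤ 2.8
  x1, x2, x3 ≥ 0.
The optimal basis is {cottage cheese, spinach}; whole milk drops out. The fibre and protein requirements are met with equality.
That vertex is x1 = 1.029, x2 = 1.8.
Cost = 0.92·1.029 + 1.19·1.8 = 3.0887.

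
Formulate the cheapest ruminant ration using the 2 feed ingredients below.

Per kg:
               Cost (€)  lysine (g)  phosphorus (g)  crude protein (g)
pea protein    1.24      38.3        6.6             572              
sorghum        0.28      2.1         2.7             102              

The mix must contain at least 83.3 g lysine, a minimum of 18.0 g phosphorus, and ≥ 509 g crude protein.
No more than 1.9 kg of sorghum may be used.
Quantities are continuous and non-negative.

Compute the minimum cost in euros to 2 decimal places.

€3.03

Let x1 = kg of pea protein, x2 = kg of sorghum.
Minimise 1.24x1 + 0.28x2 s.t.:
  38.3x1 + 2.1x2 ≥ 83.3   (lysine)
  6.6x1 + 2.7x2 ≥ 18   (phosphorus)
  572x1 + 102x2 ≥ 509   (crude protein)
  x2 ≤ 1.9
  x1, x2 ≥ 0.
Both inputs are positive at the optimum. There the lysine and phosphorus constraints are tight.
Solving gives x1 = 2.089, x2 = 1.559.
Total cost: 1.24·2.089 + 0.28·1.559 = 3.0269.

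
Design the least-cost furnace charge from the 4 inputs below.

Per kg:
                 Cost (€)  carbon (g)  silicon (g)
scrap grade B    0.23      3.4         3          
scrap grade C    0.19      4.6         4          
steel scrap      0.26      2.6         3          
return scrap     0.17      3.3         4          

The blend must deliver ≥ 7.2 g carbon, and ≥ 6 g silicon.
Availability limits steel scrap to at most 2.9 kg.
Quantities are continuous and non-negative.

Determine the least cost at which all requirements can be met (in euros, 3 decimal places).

Treat it as an LP. Let x1 = kg of scrap grade B, x2 = kg of scrap grade C, x3 = kg of steel scrap, x4 = kg of return scrap.
Minimise 0.23x1 + 0.19x2 + 0.26x3 + 0.17x4 with:
  3.4x1 + 4.6x2 + 2.6x3 + 3.3x4 ≥ 7.2   (carbon)
  3x1 + 4x2 + 3x3 + 4x4 ≥ 6   (silicon)
  x3 ≤ 2.9
  x1, x2, x3, x4 ≥ 0.
The cheapest feasible vertex uses only scrap grade C; scrap grade B, steel scrap, return scrap are not used. The carbon requirement is met with equality.
That vertex is x2 = 1.565.
Objective = 0.19·1.565 = 0.29735.

€0.297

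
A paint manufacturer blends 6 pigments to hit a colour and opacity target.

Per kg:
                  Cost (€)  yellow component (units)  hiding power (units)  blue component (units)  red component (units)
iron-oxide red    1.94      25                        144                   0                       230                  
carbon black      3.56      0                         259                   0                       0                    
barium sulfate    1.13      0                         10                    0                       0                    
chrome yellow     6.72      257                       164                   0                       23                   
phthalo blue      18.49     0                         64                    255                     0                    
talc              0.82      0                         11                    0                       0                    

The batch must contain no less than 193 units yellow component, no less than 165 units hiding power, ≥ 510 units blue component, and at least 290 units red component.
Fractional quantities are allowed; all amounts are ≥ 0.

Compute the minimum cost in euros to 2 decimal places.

Let x1 = kg of iron-oxide red, x2 = kg of carbon black, x3 = kg of barium sulfate, x4 = kg of chrome yellow, x5 = kg of phthalo blue, x6 = kg of talc.
min 1.94x1 + 3.56x2 + 1.13x3 + 6.72x4 + 18.49x5 + 0.82x6 with:
  25x1 + 257x4 ≥ 193   (yellow component)
  144x1 + 259x2 + 10x3 + 164x4 + 64x5 + 11x6 ≥ 165   (hiding power)
  255x5 ≥ 510   (blue component)
  230x1 + 23x4 ≥ 290   (red component)
  x1, x2, x3, x4, x5, x6 ≥ 0.
The cheapest feasible vertex uses only iron-oxide red, chrome yellow, phthalo blue; carbon black, barium sulfate, talc are not used. Binding constraints: yellow component, blue component, red component.
So iron-oxide red = 1.197 kg, chrome yellow = 0.6345 kg, phthalo blue = 2 kg.
Hence cost = 1.94·1.197 + 6.72·0.6345 + 18.49·2 = €43.5660.

€43.57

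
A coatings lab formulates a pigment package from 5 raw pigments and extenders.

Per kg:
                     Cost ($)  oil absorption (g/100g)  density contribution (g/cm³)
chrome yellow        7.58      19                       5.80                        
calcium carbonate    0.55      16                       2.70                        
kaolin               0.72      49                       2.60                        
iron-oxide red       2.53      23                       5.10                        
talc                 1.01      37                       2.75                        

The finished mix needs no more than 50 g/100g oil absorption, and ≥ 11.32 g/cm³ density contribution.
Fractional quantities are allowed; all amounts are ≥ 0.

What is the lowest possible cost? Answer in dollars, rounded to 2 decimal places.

Let x1 = kg of chrome yellow, x2 = kg of calcium carbonate, x3 = kg of kaolin, x4 = kg of iron-oxide red, x5 = kg of talc.
min 7.58x1 + 0.55x2 + 0.72x3 + 2.53x4 + 1.01x5 subject to:
  19x1 + 16x2 + 49x3 + 23x4 + 37x5 ≤ 50   (oil absorption)
  5.8x1 + 2.7x2 + 2.6x3 + 5.1x4 + 2.75x5 ≥ 11.32   (density contribution)
  x1, x2, x3, x4, x5 ≥ 0.
The minimum-cost mix takes nothing from calcium carbonate, kaolin, talc — only chrome yellow, iron-oxide red. There the oil absorption and density contribution constraints are tight.
So chrome yellow = 0.1468 kg, iron-oxide red = 2.053 kg.
Cost = 7.58·0.1468 + 2.53·2.053 = 6.3068.

$6.31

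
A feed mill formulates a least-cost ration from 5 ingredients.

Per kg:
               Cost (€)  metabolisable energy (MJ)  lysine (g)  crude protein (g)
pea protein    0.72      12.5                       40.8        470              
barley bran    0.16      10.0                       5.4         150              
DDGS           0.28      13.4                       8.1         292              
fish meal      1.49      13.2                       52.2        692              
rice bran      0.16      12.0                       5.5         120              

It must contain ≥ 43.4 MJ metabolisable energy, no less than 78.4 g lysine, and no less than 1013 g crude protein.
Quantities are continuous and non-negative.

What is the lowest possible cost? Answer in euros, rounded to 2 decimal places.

€1.50

Treat it as an LP. Let x1 = kg of pea protein, x2 = kg of barley bran, x3 = kg of DDGS, x4 = kg of fish meal, x5 = kg of rice bran.
Minimize 0.72x1 + 0.16x2 + 0.28x3 + 1.49x4 + 0.16x5 subject to:
  12.5x1 + 10x2 + 13.4x3 + 13.2x4 + 12x5 ≥ 43.4   (metabolisable energy)
  40.8x1 + 5.4x2 + 8.1x3 + 52.2x4 + 5.5x5 ≥ 78.4   (lysine)
  470x1 + 150x2 + 292x3 + 692x4 + 120x5 ≥ 1013   (crude protein)
  x1, x2, x3, x4, x5 ≥ 0.
The cheapest feasible vertex uses only pea protein, barley bran, rice bran; DDGS, fish meal are not used. There the metabolisable energy, lysine, crude protein constraints are tight.
That vertex is x1 = 1.666, x2 = 0.08197, x5 = 1.813.
Total cost: 0.72·1.666 + 0.16·0.08197 + 0.16·1.813 = 1.5027.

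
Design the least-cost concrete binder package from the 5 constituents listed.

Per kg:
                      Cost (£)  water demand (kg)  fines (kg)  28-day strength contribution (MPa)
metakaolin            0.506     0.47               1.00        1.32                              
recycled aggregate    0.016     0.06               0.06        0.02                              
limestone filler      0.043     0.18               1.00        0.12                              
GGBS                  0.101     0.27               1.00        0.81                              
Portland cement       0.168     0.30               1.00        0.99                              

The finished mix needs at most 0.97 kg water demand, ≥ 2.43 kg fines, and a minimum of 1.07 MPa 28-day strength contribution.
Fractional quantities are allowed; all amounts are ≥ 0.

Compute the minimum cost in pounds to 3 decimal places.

Set it up as a linear program. Let x1 = kg of metakaolin, x2 = kg of recycled aggregate, x3 = kg of limestone filler, x4 = kg of GGBS, x5 = kg of Portland cement.
min 0.506x1 + 0.016x2 + 0.043x3 + 0.101x4 + 0.168x5 s.t.:
  0.47x1 + 0.06x2 + 0.18x3 + 0.27x4 + 0.3x5 ≤ 0.97   (water demand)
  1x1 + 0.06x2 + 1x3 + 1x4 + 1x5 ≥ 2.43   (fines)
  1.32x1 + 0.02x2 + 0.12x3 + 0.81x4 + 0.99x5 ≥ 1.07   (28-day strength contribution)
  x1, x2, x3, x4, x5 ≥ 0.
The optimal basis is {limestone filler, GGBS}; metakaolin, recycled aggregate, Portland cement drop out. Binding constraints: fines and 28-day strength contribution.
Solving gives x3 = 1.302, x4 = 1.128.
Objective = 0.043·1.302 + 0.101·1.128 = 0.16991.

£0.170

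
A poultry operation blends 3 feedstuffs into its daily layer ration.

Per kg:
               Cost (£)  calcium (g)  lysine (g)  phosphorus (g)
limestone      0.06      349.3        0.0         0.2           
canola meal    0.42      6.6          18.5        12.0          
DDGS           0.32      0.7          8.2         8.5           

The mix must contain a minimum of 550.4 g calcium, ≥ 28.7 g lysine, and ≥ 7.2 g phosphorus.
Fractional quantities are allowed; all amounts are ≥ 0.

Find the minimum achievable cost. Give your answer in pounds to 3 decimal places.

£0.744

Let x1 = kg of limestone, x2 = kg of canola meal, x3 = kg of DDGS.
Minimize 0.06x1 + 0.42x2 + 0.32x3 subject to:
  349.3x1 + 6.6x2 + 0.7x3 ≥ 550.4   (calcium)
  18.5x2 + 8.2x3 ≥ 28.7   (lysine)
  0.2x1 + 12x2 + 8.5x3 ≥ 7.2   (phosphorus)
  x1, x2, x3 ≥ 0.
The cheapest feasible vertex uses only limestone, canola meal; DDGS is not used. The calcium and lysine requirements are met with equality.
Solving gives x1 = 1.546, x2 = 1.551.
Total cost: 0.06·1.546 + 0.42·1.551 = 0.74418.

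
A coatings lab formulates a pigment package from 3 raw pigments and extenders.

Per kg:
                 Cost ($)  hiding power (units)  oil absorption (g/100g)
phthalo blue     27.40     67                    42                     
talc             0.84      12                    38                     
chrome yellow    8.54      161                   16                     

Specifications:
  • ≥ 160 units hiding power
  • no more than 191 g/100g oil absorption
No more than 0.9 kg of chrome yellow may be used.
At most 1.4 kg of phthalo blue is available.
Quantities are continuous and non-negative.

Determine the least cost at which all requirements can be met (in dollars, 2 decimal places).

This is a linear program. Let x1 = kg of phthalo blue, x2 = kg of talc, x3 = kg of chrome yellow.
Minimize 27.4x1 + 0.84x2 + 8.54x3 with:
  67x1 + 12x2 + 161x3 ≥ 160   (hiding power)
  42x1 + 38x2 + 16x3 ≤ 191   (oil absorption)
  x3 ≤ 0.9
  x1 ≤ 1.4
  x1, x2, x3 ≥ 0.
The minimum-cost mix takes nothing from phthalo blue — only talc, chrome yellow. The hiding power and the chrome yellow cap requirements are met with equality.
Solving gives x2 = 1.258, x3 = 0.9.
Cost = 0.84·1.258 + 8.54·0.9 = 8.7427.

$8.74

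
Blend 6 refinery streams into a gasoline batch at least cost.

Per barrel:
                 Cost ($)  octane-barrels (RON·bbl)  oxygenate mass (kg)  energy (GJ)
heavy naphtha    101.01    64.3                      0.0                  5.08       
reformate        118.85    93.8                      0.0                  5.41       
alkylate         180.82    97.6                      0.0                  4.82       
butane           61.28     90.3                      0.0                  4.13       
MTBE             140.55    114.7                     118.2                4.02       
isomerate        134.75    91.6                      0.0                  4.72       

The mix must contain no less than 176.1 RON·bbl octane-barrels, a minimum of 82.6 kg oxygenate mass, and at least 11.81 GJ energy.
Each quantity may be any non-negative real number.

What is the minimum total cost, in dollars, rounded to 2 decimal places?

This is a linear program. Let x1 = barrels of heavy naphtha, x2 = barrels of reformate, x3 = barrels of alkylate, x4 = barrels of butane, x5 = barrels of MTBE, x6 = barrels of isomerate.
Minimize 101.01x1 + 118.85x2 + 180.82x3 + 61.28x4 + 140.55x5 + 134.75x6 s.t.:
  64.3x1 + 93.8x2 + 97.6x3 + 90.3x4 + 114.7x5 + 91.6x6 ≥ 176.1   (octane-barrels)
  118.2x5 ≥ 82.6   (oxygenate mass)
  5.08x1 + 5.41x2 + 4.82x3 + 4.13x4 + 4.02x5 + 4.72x6 ≥ 11.81   (energy)
  x1, x2, x3, x4, x5, x6 ≥ 0.
The optimal basis is {butane, MTBE}; heavy naphtha, reformate, alkylate, isomerate drop out. There the oxygenate mass and energy constraints are tight.
Optimal quantities: butane = 2.1794 barrels, MTBE = 0.69882 barrels.
Objective = 61.28·2.1794 + 140.55·0.69882 = 231.7728.

$231.77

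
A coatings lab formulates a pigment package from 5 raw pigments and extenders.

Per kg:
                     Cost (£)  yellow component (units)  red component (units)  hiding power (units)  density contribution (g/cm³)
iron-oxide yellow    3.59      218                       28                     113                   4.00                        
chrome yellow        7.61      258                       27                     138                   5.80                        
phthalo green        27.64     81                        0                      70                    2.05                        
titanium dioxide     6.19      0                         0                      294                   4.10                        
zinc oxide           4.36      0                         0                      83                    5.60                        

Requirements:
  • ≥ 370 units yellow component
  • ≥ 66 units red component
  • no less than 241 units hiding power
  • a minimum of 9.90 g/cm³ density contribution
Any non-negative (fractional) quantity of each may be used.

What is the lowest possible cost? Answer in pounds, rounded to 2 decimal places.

£8.83

Let x1 = kg of iron-oxide yellow, x2 = kg of chrome yellow, x3 = kg of phthalo green, x4 = kg of titanium dioxide, x5 = kg of zinc oxide.
min 3.59x1 + 7.61x2 + 27.64x3 + 6.19x4 + 4.36x5 s.t.:
  218x1 + 258x2 + 81x3 ≥ 370   (yellow component)
  28x1 + 27x2 ≥ 66   (red component)
  113x1 + 138x2 + 70x3 + 294x4 + 83x5 ≥ 241   (hiding power)
  4x1 + 5.8x2 + 2.05x3 + 4.1x4 + 5.6x5 ≥ 9.9   (density contribution)
  x1, x2, x3, x4, x5 ≥ 0.
The cheapest feasible vertex uses only iron-oxide yellow, zinc oxide; chrome yellow, phthalo green, titanium dioxide are not used. Binding constraints: red component and density contribution.
That vertex is x1 = 2.357, x5 = 0.08418.
Objective = 3.59·2.357 + 4.36·0.08418 = 8.8287.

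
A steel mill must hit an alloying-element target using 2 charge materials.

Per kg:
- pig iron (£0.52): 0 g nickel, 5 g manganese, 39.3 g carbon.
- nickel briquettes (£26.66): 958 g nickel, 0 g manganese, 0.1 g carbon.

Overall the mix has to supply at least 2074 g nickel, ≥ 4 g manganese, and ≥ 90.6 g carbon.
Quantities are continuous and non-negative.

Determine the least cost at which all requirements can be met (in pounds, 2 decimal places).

£58.91

Treat it as an LP. Let x1 = kg of pig iron, x2 = kg of nickel briquettes.
Minimise 0.52x1 + 26.66x2 s.t.:
  958x2 ≥ 2074   (nickel)
  5x1 ≥ 4   (manganese)
  39.3x1 + 0.1x2 ≥ 90.6   (carbon)
  x1, x2 ≥ 0.
Both inputs are positive at the optimum. Binding constraints: nickel and carbon.
So pig iron = 2.3 kg, nickel briquettes = 2.165 kg.
Cost = 0.52·2.3 + 26.66·2.165 = 58.9149.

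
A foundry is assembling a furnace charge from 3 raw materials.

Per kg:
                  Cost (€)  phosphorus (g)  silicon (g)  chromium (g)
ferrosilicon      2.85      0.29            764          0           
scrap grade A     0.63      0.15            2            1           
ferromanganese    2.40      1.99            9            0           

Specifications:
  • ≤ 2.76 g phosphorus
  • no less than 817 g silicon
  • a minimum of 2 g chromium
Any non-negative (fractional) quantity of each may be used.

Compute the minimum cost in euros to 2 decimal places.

€4.29

Let x1 = kg of ferrosilicon, x2 = kg of scrap grade A, x3 = kg of ferromanganese.
Minimize 2.85x1 + 0.63x2 + 2.4x3 with:
  0.29x1 + 0.15x2 + 1.99x3 ≤ 2.76   (phosphorus)
  764x1 + 2x2 + 9x3 ≥ 817   (silicon)
  1x2 ≥ 2   (chromium)
  x1, x2, x3 ≥ 0.
At the optimum only ferrosilicon, scrap grade A are positive (ferromanganese = 0). Binding constraints: silicon and chromium.
Solving gives x1 = 1.064, x2 = 2.
Total cost: 2.85·1.064 + 0.63·2 = 4.2924.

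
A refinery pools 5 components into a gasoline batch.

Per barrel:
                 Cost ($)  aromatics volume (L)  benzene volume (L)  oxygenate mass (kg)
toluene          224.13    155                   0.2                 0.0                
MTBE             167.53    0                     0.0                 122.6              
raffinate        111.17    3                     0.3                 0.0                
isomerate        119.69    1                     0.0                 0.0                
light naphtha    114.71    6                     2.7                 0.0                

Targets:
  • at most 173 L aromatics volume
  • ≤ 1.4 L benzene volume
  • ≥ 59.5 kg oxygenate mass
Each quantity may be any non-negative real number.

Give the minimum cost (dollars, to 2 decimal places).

Let x1 = barrels of toluene, x2 = barrels of MTBE, x3 = barrels of raffinate, x4 = barrels of isomerate, x5 = barrels of light naphtha.
Minimize 224.13x1 + 167.53x2 + 111.17x3 + 119.69x4 + 114.71x5 with:
  155x1 + 3x3 + 1x4 + 6x5 ≤ 173   (aromatics volume)
  0.2x1 + 0.3x3 + 2.7x5 ≤ 1.4   (benzene volume)
  122.6x2 ≥ 59.5   (oxygenate mass)
  x1, x2, x3, x4, x5 ≥ 0.
The minimum-cost mix takes nothing from toluene, raffinate, isomerate, light naphtha — only MTBE. The oxygenate mass requirement is met with equality.
Optimal quantities: MTBE = 0.48532 barrels.
Cost = 167.53·0.48532 = 81.3057.

$81.31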